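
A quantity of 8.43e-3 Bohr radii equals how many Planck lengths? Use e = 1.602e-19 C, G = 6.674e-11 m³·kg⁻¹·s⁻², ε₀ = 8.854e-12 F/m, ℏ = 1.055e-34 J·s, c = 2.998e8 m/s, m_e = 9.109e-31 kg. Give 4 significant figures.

Bohr radius: a₀ = 4πε₀ℏ²/(m_e e²) = 5.297e-11 m
Planck length: ℓ_P = √(ℏG/c³) = 1.616e-35 m
8.43e-3 × 5.297e-11 / 1.616e-35 = 2.763e22

2.763e22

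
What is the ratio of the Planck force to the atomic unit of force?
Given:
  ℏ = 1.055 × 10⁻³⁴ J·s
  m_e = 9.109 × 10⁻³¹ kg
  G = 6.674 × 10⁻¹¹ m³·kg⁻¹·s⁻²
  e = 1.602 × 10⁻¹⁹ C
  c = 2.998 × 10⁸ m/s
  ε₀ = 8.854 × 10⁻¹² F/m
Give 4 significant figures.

1.473 × 10⁵¹

Planck force: F_P = c⁴/G = 1.210 × 10⁴⁴ N
atomic unit of force: F_au = E_h/a₀ = m_e²e⁶/((4πε₀)³ℏ⁴) = 8.220 × 10⁻⁸ N
ratio = 1.210 × 10⁴⁴ / 8.220 × 10⁻⁸ = 1.473 × 10⁵¹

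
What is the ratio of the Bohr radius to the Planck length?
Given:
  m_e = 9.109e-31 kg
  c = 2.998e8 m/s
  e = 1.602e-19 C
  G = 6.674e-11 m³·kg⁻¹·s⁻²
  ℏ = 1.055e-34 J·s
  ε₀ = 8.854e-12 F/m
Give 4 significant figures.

3.277e24

Bohr radius: a₀ = 4πε₀ℏ²/(m_e e²) = 5.297e-11 m
Planck length: ℓ_P = √(ℏG/c³) = 1.616e-35 m
ratio = 5.297e-11 / 1.616e-35 = 3.277e24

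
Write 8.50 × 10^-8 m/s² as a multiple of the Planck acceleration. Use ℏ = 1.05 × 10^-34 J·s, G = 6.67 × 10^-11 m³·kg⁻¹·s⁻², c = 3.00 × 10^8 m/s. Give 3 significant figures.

1.52 × 10^-59

Planck acceleration: a_P = √(c⁷/(ℏG)) = 5.59 × 10^51 m/s².
8.50 × 10^-8 / 5.59 × 10^51 = 1.52 × 10^-59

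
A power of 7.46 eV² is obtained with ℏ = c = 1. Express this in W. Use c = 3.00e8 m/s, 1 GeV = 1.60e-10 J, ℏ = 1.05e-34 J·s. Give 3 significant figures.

Power is [E]/[T] = [E]²/ℏ.
1 GeV² → 1/ℏ × (1 GeV in J)² = 2.44e14 W.
Convert the energy scale: 7.46 eV² = 7.46e-18 GeV².
Result: 7.46e-18 × 2.44e14 = 1.82e-3 W.

1.82e-3 W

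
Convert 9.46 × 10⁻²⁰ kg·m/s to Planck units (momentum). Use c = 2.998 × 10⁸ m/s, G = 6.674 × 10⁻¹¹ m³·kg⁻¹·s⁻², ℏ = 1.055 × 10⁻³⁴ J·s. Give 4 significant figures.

Planck momentum: p_P = √(ℏc³/G) = 6.527 kg·m/s.
9.46 × 10⁻²⁰ / 6.527 = 1.449 × 10⁻²⁰

1.449 × 10⁻²⁰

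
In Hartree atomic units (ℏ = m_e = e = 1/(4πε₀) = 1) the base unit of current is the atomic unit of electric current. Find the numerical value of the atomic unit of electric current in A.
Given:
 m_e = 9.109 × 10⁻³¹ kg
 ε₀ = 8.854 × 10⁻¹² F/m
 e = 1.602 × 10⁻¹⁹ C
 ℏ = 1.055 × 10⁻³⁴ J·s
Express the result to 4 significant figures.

6.612 × 10⁻³ A

I_au = e E_h/ℏ = m_e e⁵/((4πε₀)²ℏ³)
E_h = 4.354 × 10⁻¹⁸ J
e·E_h/ℏ = 6.612 × 10⁻³ A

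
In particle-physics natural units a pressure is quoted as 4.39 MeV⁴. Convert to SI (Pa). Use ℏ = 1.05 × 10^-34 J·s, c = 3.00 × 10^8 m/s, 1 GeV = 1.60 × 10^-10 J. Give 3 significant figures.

9.20 × 10^25 Pa

Pressure is [E]/[L]³ = [E]⁴/(ℏc)³.
1 GeV⁴ → 1/(ℏc)³ × (1 GeV in J)⁴ = 2.10 × 10^37 Pa.
Convert the energy scale: 4.39 MeV⁴ = 4.39 × 10^-12 GeV⁴.
Result: 4.39 × 10^-12 × 2.10 × 10^37 = 9.20 × 10^25 Pa.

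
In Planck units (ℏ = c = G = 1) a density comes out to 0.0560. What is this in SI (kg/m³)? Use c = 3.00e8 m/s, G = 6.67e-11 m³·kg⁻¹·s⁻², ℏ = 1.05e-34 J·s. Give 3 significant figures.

2.91e95 kg/m³

One Planck density: ρ_P = c⁵/(ℏG²) = 5.20e96 kg/m³.
0.0560 × 5.20e96 kg/m³ = 2.91e95 kg/m³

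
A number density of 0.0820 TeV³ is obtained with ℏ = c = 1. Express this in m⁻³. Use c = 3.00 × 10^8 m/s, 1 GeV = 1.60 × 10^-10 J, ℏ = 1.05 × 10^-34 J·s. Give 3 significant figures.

Number density is [L]⁻³ = [E]³/(ℏc)³.
1 GeV³ → 1/(ℏc)³ × (1 GeV in J)³ = 1.31 × 10^47 m⁻³.
Convert the energy scale: 0.0820 TeV³ = 8.20 × 10^7 GeV³.
Result: 8.20 × 10^7 × 1.31 × 10^47 = 1.07 × 10^55 m⁻³.

1.07 × 10^55 m⁻³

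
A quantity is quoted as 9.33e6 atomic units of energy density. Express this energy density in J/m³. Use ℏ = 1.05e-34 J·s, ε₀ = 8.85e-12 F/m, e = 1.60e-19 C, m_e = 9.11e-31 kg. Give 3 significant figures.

2.81e20 J/m³

One atomic unit of energy density: u_au = E_h/a₀³ = m_e⁴e¹⁰/((4πε₀)⁵ℏ⁸) = 3.01e13 J/m³.
9.33e6 × 3.01e13 J/m³ = 2.81e20 J/m³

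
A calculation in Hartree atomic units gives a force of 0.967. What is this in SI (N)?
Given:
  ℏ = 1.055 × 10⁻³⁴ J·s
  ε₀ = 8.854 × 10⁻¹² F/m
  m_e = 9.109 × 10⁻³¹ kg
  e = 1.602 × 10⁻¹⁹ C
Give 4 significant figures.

One atomic unit of force: F_au = E_h/a₀ = m_e²e⁶/((4πε₀)³ℏ⁴) = 8.220 × 10⁻⁸ N.
0.967 × 8.220 × 10⁻⁸ N = 7.948 × 10⁻⁸ N

7.948 × 10⁻⁸ N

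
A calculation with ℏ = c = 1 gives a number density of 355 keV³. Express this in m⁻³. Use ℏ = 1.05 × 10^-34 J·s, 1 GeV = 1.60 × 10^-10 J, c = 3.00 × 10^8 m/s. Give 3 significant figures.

Number density is [L]⁻³ = [E]³/(ℏc)³.
1 GeV³ → 1/(ℏc)³ × (1 GeV in J)³ = 1.31 × 10^47 m⁻³.
Convert the energy scale: 355 keV³ = 3.55 × 10^-16 GeV³.
Result: 3.55 × 10^-16 × 1.31 × 10^47 = 4.65 × 10^31 m⁻³.

4.65 × 10^31 m⁻³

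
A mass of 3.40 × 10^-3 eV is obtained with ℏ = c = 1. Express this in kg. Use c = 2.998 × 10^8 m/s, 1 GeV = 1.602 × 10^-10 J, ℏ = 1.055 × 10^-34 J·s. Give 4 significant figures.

6.060 × 10^-39 kg

Mass is [E]/c²; divide by c².
1 GeV → 1/c² × (1 GeV in J) = 1.782 × 10^-27 kg.
Convert the energy scale: 3.40 × 10^-3 eV = 3.40 × 10^-12 GeV.
Result: 3.40 × 10^-12 × 1.782 × 10^-27 = 6.060 × 10^-39 kg.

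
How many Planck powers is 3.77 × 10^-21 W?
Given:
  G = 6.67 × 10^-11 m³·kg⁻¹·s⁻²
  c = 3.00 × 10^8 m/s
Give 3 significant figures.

Planck power: P_P = c⁵/G = 3.64 × 10^52 W.
3.77 × 10^-21 / 3.64 × 10^52 = 1.03 × 10^-73

1.03 × 10^-73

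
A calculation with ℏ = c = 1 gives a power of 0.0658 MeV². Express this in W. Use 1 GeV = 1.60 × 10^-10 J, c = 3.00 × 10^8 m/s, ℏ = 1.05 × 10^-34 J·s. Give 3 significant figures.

Power is [E]/[T] = [E]²/ℏ.
1 GeV² → 1/ℏ × (1 GeV in J)² = 2.44 × 10^14 W.
Convert the energy scale: 0.0658 MeV² = 6.58 × 10^-8 GeV².
Result: 6.58 × 10^-8 × 2.44 × 10^14 = 1.60 × 10^7 W.

1.60 × 10^7 W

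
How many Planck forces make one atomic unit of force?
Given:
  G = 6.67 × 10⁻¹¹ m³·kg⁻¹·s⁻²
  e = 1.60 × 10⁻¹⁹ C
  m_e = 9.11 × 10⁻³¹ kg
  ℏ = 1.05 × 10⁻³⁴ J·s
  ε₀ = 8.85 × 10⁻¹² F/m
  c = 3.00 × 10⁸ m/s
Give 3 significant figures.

atomic unit of force: F_au = E_h/a₀ = m_e²e⁶/((4πε₀)³ℏ⁴) = 8.33 × 10⁻⁸ N
Planck force: F_P = c⁴/G = 1.21 × 10⁴⁴ N
ratio = 8.33 × 10⁻⁸ / 1.21 × 10⁴⁴ = 6.86 × 10⁻⁵²

6.86 × 10⁻⁵²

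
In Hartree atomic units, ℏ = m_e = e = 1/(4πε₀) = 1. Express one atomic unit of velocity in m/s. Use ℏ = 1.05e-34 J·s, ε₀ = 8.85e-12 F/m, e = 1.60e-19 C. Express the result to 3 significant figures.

2.19e6 m/s

The unique combination of the constants set to 1 with dimensions of velocity is v_au = e²/(4πε₀ℏ).
  = 2.56e-38 / 1.17e-44
  = 2.19e6 m/s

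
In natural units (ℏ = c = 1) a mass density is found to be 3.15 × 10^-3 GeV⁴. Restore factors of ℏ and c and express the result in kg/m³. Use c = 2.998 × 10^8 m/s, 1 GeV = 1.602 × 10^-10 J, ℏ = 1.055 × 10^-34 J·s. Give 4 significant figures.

7.295 × 10^17 kg/m³

Mass density is [E]/(c²[L]³) = [E]⁴/(ℏ³c⁵).
1 GeV⁴ → 1/(ℏ³c⁵) × (1 GeV in J)⁴ = 2.316 × 10^20 kg/m³.
Result: 3.15 × 10^-3 × 2.316 × 10^20 = 7.295 × 10^17 kg/m³.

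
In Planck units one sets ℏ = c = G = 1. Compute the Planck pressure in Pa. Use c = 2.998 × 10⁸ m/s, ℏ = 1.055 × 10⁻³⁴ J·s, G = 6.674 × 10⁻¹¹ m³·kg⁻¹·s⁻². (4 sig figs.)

4.632 × 10¹¹³ Pa

p_P = c⁷/(ℏG²)
  = 2.177 × 10⁵⁹ / 4.699 × 10⁻⁵⁵
  = 4.632 × 10¹¹³ Pa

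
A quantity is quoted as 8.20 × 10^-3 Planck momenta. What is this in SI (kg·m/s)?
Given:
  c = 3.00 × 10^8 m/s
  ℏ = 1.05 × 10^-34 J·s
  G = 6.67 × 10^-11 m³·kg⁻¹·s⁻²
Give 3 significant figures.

One Planck momentum: p_P = √(ℏc³/G) = 6.52 kg·m/s.
8.20 × 10^-3 × 6.52 kg·m/s = 0.0535 kg·m/s

0.0535 kg·m/s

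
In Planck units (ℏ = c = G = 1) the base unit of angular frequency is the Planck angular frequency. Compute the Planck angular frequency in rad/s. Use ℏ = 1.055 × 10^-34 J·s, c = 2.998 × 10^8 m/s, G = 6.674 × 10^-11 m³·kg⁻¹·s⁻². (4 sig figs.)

ω_P = √(c⁵/(ℏG))
  = √(3.440 × 10^86)
  = 1.855 × 10^43 rad/s

1.855 × 10^43 rad/s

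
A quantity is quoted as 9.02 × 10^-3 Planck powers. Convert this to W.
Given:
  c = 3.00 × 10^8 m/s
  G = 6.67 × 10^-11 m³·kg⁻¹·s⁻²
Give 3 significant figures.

3.29 × 10^50 W

One Planck power: P_P = c⁵/G = 3.64 × 10^52 W.
9.02 × 10^-3 × 3.64 × 10^52 W = 3.29 × 10^50 W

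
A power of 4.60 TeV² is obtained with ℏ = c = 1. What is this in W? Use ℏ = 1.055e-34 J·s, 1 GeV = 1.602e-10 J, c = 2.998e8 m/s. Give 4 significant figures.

1.119e21 W

Power is [E]/[T] = [E]²/ℏ.
1 GeV² → 1/ℏ × (1 GeV in J)² = 2.433e14 W.
Convert the energy scale: 4.60 TeV² = 4.60e6 GeV².
Result: 4.60e6 × 2.433e14 = 1.119e21 W.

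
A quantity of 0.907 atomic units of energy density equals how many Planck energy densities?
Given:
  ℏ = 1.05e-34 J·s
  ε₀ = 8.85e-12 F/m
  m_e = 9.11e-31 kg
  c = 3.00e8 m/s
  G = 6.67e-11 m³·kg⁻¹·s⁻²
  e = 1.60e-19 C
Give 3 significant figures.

5.84e-101

atomic unit of energy density: u_au = E_h/a₀³ = m_e⁴e¹⁰/((4πε₀)⁵ℏ⁸) = 3.01e13 J/m³
Planck energy density: u_P = c⁷/(ℏG²) = 4.68e113 J/m³
0.907 × 3.01e13 / 4.68e113 = 5.84e-101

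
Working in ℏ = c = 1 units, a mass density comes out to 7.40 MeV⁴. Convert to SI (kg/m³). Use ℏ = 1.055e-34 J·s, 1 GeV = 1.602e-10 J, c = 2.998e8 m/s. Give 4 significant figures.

1.714e9 kg/m³

Mass density is [E]/(c²[L]³) = [E]⁴/(ℏ³c⁵).
1 GeV⁴ → 1/(ℏ³c⁵) × (1 GeV in J)⁴ = 2.316e20 kg/m³.
Convert the energy scale: 7.40 MeV⁴ = 7.40e-12 GeV⁴.
Result: 7.40e-12 × 2.316e20 = 1.714e9 kg/m³.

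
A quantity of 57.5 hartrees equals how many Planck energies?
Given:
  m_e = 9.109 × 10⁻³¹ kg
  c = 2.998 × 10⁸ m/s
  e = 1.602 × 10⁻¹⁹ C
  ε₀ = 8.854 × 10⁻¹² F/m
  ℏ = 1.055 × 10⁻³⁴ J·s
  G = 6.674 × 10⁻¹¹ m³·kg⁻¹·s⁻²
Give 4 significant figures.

1.280 × 10⁻²⁵

hartree: E_h = m_e e⁴/(4πε₀ℏ)² = 4.354 × 10⁻¹⁸ J
Planck energy: E_P = √(ℏc⁵/G) = 1.957 × 10⁹ J
57.5 × 4.354 × 10⁻¹⁸ / 1.957 × 10⁹ = 1.280 × 10⁻²⁵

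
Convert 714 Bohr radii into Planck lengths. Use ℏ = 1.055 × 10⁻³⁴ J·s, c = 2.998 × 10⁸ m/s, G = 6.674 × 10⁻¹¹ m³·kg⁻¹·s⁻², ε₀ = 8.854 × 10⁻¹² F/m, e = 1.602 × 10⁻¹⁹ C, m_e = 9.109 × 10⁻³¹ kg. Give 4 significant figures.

Bohr radius: a₀ = 4πε₀ℏ²/(m_e e²) = 5.297 × 10⁻¹¹ m
Planck length: ℓ_P = √(ℏG/c³) = 1.616 × 10⁻³⁵ m
714 × 5.297 × 10⁻¹¹ / 1.616 × 10⁻³⁵ = 2.340 × 10²⁷

2.340 × 10²⁷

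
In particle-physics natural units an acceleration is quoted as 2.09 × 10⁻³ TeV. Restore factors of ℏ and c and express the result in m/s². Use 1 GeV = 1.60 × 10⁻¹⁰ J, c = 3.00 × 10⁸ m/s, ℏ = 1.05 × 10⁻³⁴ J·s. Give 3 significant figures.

Acceleration is [L]/[T]² = c·[E]/ℏ.
1 GeV → c/ℏ × (1 GeV in J) = 4.57 × 10³² m/s².
Convert the energy scale: 2.09 × 10⁻³ TeV = 2.09 GeV.
Result: 2.09 × 4.57 × 10³² = 9.55 × 10³² m/s².

9.55 × 10³² m/s²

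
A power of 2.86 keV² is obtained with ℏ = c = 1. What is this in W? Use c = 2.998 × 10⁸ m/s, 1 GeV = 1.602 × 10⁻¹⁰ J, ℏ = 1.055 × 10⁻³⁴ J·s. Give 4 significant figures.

695.7 W

Power is [E]/[T] = [E]²/ℏ.
1 GeV² → 1/ℏ × (1 GeV in J)² = 2.433 × 10¹⁴ W.
Convert the energy scale: 2.86 keV² = 2.86 × 10⁻¹² GeV².
Result: 2.86 × 10⁻¹² × 2.433 × 10¹⁴ = 695.7 W.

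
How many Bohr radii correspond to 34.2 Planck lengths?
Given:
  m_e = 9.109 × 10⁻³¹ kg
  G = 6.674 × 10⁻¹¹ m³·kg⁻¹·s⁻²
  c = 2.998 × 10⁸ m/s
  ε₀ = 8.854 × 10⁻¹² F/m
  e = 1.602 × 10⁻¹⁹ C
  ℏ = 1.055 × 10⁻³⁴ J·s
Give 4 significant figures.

Planck length: ℓ_P = √(ℏG/c³) = 1.616 × 10⁻³⁵ m
Bohr radius: a₀ = 4πε₀ℏ²/(m_e e²) = 5.297 × 10⁻¹¹ m
34.2 × 1.616 × 10⁻³⁵ / 5.297 × 10⁻¹¹ = 1.044 × 10⁻²³

1.044 × 10⁻²³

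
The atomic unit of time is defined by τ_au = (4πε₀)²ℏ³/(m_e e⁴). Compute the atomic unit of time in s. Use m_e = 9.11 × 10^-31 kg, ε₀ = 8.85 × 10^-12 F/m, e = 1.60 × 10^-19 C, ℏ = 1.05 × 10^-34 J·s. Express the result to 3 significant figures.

τ_au = (4πε₀)²ℏ³/(m_e e⁴)
E_h = 4.38 × 10^-18 J
ℏ/E_h = 2.40 × 10^-17 s

2.40 × 10^-17 s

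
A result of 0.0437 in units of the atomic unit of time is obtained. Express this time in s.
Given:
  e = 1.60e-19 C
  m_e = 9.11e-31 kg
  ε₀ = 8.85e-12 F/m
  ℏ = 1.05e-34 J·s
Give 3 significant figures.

One atomic unit of time: τ_au = (4πε₀)²ℏ³/(m_e e⁴) = 2.40e-17 s.
0.0437 × 2.40e-17 s = 1.05e-18 s

1.05e-18 s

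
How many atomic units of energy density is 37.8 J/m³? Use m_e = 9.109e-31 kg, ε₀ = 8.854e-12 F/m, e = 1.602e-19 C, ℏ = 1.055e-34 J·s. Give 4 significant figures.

1.290e-12

atomic unit of energy density: u_au = E_h/a₀³ = m_e⁴e¹⁰/((4πε₀)⁵ℏ⁸) = 2.929e13 J/m³.
37.8 / 2.929e13 = 1.290e-12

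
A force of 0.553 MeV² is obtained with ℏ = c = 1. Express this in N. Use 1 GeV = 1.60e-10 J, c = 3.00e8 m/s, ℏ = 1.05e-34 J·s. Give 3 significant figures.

0.449 N

Force is [E]/[L] = [E]²/(ℏc); restore (ℏc)⁻¹.
1 GeV² → 1/(ℏc) × (1 GeV in J)² = 8.13e5 N.
Convert the energy scale: 0.553 MeV² = 5.53e-7 GeV².
Result: 5.53e-7 × 8.13e5 = 0.449 N.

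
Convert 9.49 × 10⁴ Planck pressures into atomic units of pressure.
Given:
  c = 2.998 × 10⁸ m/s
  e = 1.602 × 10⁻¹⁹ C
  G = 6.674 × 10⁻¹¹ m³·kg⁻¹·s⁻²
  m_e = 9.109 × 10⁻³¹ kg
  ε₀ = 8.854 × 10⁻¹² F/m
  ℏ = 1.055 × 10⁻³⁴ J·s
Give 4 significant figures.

Planck pressure: p_P = c⁷/(ℏG²) = 4.632 × 10¹¹³ Pa
atomic unit of pressure: P_au = E_h/a₀³ = m_e⁴e¹⁰/((4πε₀)⁵ℏ⁸) = 2.929 × 10¹³ Pa
9.49 × 10⁴ × 4.632 × 10¹¹³ / 2.929 × 10¹³ = 1.501 × 10¹⁰⁵

1.501 × 10¹⁰⁵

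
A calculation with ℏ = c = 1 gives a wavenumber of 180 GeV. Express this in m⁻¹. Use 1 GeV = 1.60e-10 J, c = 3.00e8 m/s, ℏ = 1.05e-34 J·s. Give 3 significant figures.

Inverse length is [E]/(ℏc).
1 GeV → 1/(ℏc) × (1 GeV in J) = 5.08e15 m⁻¹.
Result: 180 × 5.08e15 = 9.14e17 m⁻¹.

9.14e17 m⁻¹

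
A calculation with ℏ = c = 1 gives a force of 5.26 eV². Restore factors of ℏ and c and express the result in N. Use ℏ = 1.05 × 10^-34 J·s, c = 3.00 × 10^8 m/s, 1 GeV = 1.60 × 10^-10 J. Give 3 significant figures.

4.27 × 10^-12 N

Force is [E]/[L] = [E]²/(ℏc); restore (ℏc)⁻¹.
1 GeV² → 1/(ℏc) × (1 GeV in J)² = 8.13 × 10^5 N.
Convert the energy scale: 5.26 eV² = 5.26 × 10^-18 GeV².
Result: 5.26 × 10^-18 × 8.13 × 10^5 = 4.27 × 10^-12 N.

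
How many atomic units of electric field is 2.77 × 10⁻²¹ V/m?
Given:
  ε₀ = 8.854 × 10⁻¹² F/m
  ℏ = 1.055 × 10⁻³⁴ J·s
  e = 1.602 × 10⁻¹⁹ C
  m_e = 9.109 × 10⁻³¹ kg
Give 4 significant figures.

atomic unit of electric field: E_au = E_h/(e a₀) = m_e²e⁵/((4πε₀)³ℏ⁴) = 5.131 × 10¹¹ V/m.
2.77 × 10⁻²¹ / 5.131 × 10¹¹ = 5.399 × 10⁻³³

5.399 × 10⁻³³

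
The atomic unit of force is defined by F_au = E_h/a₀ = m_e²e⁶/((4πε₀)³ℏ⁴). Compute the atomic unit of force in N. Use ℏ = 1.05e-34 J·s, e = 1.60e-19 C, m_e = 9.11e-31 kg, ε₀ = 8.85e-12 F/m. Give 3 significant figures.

8.33e-8 N

F_au = E_h/a₀ = m_e²e⁶/((4πε₀)³ℏ⁴)
E_h = 4.38e-18 J
a₀ = 5.26e-11 m
E_h/a₀ = 8.33e-8 N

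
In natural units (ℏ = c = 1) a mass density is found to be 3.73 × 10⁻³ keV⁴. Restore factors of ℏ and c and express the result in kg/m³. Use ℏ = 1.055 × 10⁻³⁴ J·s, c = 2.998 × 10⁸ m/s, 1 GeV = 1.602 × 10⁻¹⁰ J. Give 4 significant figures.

8.639 × 10⁻⁷ kg/m³

Mass density is [E]/(c²[L]³) = [E]⁴/(ℏ³c⁵).
1 GeV⁴ → 1/(ℏ³c⁵) × (1 GeV in J)⁴ = 2.316 × 10²⁰ kg/m³.
Convert the energy scale: 3.73 × 10⁻³ keV⁴ = 3.73 × 10⁻²⁷ GeV⁴.
Result: 3.73 × 10⁻²⁷ × 2.316 × 10²⁰ = 8.639 × 10⁻⁷ kg/m³.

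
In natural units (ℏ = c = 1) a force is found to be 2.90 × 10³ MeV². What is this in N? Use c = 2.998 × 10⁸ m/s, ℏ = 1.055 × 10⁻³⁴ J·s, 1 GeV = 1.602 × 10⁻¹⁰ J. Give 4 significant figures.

2.353 × 10³ N

Force is [E]/[L] = [E]²/(ℏc); restore (ℏc)⁻¹.
1 GeV² → 1/(ℏc) × (1 GeV in J)² = 8.114 × 10⁵ N.
Convert the energy scale: 2.90 × 10³ MeV² = 2.90 × 10⁻³ GeV².
Result: 2.90 × 10⁻³ × 8.114 × 10⁵ = 2.353 × 10³ N.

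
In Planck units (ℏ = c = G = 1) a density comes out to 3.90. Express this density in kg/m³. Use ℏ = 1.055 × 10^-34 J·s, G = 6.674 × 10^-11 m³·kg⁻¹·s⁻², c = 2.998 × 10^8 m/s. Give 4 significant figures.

One Planck density: ρ_P = c⁵/(ℏG²) = 5.154 × 10^96 kg/m³.
3.90 × 5.154 × 10^96 kg/m³ = 2.010 × 10^97 kg/m³

2.010 × 10^97 kg/m³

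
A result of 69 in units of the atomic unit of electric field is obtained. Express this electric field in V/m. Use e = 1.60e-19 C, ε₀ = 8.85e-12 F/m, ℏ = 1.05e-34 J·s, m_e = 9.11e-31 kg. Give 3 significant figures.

One atomic unit of electric field: E_au = E_h/(e a₀) = m_e²e⁵/((4πε₀)³ℏ⁴) = 5.20e11 V/m.
69 × 5.20e11 V/m = 3.59e13 V/m

3.59e13 V/m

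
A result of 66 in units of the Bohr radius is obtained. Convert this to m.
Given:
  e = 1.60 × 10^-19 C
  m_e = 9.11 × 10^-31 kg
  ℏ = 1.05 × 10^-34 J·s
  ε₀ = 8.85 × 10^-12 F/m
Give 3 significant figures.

3.47 × 10^-9 m

One Bohr radius: a₀ = 4πε₀ℏ²/(m_e e²) = 5.26 × 10^-11 m.
66 × 5.26 × 10^-11 m = 3.47 × 10^-9 m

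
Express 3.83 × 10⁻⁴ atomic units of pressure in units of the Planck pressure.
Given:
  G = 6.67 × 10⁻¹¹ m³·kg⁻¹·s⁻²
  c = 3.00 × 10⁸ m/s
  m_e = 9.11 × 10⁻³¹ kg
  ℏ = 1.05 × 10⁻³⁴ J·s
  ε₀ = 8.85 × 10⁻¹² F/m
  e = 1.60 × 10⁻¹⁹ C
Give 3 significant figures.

atomic unit of pressure: P_au = E_h/a₀³ = m_e⁴e¹⁰/((4πε₀)⁵ℏ⁸) = 3.01 × 10¹³ Pa
Planck pressure: p_P = c⁷/(ℏG²) = 4.68 × 10¹¹³ Pa
3.83 × 10⁻⁴ × 3.01 × 10¹³ / 4.68 × 10¹¹³ = 2.46 × 10⁻¹⁰⁴

2.46 × 10⁻¹⁰⁴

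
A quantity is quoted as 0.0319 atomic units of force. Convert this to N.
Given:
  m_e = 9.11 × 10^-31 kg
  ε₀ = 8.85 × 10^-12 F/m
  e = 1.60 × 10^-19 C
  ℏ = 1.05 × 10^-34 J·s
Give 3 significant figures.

One atomic unit of force: F_au = E_h/a₀ = m_e²e⁶/((4πε₀)³ℏ⁴) = 8.33 × 10^-8 N.
0.0319 × 8.33 × 10^-8 N = 2.66 × 10^-9 N

2.66 × 10^-9 N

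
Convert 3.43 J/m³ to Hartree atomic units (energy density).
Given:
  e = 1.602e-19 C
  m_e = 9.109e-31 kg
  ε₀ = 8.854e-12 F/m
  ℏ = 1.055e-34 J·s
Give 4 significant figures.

1.171e-13

atomic unit of energy density: u_au = E_h/a₀³ = m_e⁴e¹⁰/((4πε₀)⁵ℏ⁸) = 2.929e13 J/m³.
3.43 / 2.929e13 = 1.171e-13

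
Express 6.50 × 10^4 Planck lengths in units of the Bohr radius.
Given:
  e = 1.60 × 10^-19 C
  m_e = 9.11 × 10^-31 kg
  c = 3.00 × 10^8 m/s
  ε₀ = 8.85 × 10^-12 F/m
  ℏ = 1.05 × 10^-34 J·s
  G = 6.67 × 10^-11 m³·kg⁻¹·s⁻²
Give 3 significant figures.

1.99 × 10^-20

Planck length: ℓ_P = √(ℏG/c³) = 1.61 × 10^-35 m
Bohr radius: a₀ = 4πε₀ℏ²/(m_e e²) = 5.26 × 10^-11 m
6.50 × 10^4 × 1.61 × 10^-35 / 5.26 × 10^-11 = 1.99 × 10^-20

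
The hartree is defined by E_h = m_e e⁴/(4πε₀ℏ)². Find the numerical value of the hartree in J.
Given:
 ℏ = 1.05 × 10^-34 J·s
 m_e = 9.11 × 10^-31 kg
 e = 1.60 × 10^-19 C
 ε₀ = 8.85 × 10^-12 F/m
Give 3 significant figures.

4.38 × 10^-18 J

E_h = m_e e⁴/(4πε₀ℏ)²
  = 5.97 × 10^-106 / 1.36 × 10^-88
  = 4.38 × 10^-18 J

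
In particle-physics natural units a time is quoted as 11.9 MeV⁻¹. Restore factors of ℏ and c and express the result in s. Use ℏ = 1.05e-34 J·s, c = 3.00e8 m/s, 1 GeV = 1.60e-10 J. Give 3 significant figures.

A time is [E]⁻¹ in ℏ=c=1; restore one factor of ℏ.
1 GeV⁻¹ → ℏ × (1 GeV in J)⁻¹ = 6.56e-25 s.
Convert the energy scale: 11.9 MeV⁻¹ = 1.19e4 GeV⁻¹.
Result: 1.19e4 × 6.56e-25 = 7.81e-21 s.

7.81e-21 s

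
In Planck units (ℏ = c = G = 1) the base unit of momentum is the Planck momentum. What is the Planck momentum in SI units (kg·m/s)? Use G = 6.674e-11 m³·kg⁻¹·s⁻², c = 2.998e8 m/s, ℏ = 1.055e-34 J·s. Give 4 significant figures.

6.527 kg·m/s

p_P = √(ℏc³/G)
  = √(42.60)
  = 6.527 kg·m/s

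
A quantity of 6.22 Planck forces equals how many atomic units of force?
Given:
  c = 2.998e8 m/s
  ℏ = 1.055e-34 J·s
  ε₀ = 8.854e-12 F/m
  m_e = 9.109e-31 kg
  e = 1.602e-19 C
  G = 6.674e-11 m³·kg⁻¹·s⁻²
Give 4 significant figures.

9.160e51

Planck force: F_P = c⁴/G = 1.210e44 N
atomic unit of force: F_au = E_h/a₀ = m_e²e⁶/((4πε₀)³ℏ⁴) = 8.220e-8 N
6.22 × 1.210e44 / 8.220e-8 = 9.160e51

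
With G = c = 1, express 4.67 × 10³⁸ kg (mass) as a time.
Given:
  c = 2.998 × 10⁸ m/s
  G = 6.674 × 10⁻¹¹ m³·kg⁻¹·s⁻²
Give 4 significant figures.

1.157 × 10³ s

Mass → time via G/c³.
4.67 × 10³⁸ kg × (G/c³) = 1.157 × 10³ s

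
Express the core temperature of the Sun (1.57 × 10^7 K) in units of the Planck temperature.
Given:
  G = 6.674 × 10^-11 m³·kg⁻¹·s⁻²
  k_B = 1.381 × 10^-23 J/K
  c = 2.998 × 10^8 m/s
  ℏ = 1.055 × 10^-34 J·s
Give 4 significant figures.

1.108 × 10^-25

Planck temperature: T_P = √(ℏc⁵/G) / k_B = 1.417 × 10^32 K.
1.57 × 10^7 / 1.417 × 10^32 = 1.108 × 10^-25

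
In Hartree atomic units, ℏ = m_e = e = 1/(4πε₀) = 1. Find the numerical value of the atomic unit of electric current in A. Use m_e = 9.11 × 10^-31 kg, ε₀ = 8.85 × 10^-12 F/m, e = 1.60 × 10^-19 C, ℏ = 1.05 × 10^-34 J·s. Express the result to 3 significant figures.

6.67 × 10^-3 A

Dimensional analysis gives I_au = e E_h/ℏ = m_e e⁵/((4πε₀)²ℏ³).
E_h = 4.38 × 10^-18 J
e·E_h/ℏ = 6.67 × 10^-3 A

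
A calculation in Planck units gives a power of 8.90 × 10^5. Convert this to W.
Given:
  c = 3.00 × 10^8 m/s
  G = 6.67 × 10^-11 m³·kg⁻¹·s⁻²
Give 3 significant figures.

3.24 × 10^58 W

One Planck power: P_P = c⁵/G = 3.64 × 10^52 W.
8.90 × 10^5 × 3.64 × 10^52 W = 3.24 × 10^58 W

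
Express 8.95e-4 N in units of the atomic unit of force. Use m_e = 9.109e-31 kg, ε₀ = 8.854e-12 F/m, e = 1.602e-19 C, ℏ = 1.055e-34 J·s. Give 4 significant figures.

atomic unit of force: F_au = E_h/a₀ = m_e²e⁶/((4πε₀)³ℏ⁴) = 8.220e-8 N.
8.95e-4 / 8.220e-8 = 1.089e4

1.089e4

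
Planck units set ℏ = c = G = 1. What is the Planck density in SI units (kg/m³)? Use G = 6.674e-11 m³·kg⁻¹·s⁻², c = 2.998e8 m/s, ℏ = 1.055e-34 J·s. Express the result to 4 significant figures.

From ℏ = c = G = 1 the density scale is ρ_P = c⁵/(ℏG²).
  = 2.422e42 / 4.699e-55
  = 5.154e96 kg/m³

5.154e96 kg/m³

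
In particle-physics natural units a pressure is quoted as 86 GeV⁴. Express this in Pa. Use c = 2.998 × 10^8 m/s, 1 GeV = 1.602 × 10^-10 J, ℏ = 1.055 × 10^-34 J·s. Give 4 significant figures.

1.790 × 10^39 Pa

Pressure is [E]/[L]³ = [E]⁴/(ℏc)³.
1 GeV⁴ → 1/(ℏc)³ × (1 GeV in J)⁴ = 2.082 × 10^37 Pa.
Result: 86 × 2.082 × 10^37 = 1.790 × 10^39 Pa.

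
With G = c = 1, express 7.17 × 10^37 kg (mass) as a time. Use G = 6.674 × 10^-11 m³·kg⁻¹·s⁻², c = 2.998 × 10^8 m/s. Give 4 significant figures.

177.6 s

Mass → time via G/c³.
7.17 × 10^37 kg × (G/c³) = 177.6 s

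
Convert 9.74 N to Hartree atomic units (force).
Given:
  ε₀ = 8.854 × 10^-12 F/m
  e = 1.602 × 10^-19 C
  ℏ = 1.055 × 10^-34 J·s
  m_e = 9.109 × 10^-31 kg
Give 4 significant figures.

atomic unit of force: F_au = E_h/a₀ = m_e²e⁶/((4πε₀)³ℏ⁴) = 8.220 × 10^-8 N.
9.74 / 8.220 × 10^-8 = 1.185 × 10^8

1.185 × 10^8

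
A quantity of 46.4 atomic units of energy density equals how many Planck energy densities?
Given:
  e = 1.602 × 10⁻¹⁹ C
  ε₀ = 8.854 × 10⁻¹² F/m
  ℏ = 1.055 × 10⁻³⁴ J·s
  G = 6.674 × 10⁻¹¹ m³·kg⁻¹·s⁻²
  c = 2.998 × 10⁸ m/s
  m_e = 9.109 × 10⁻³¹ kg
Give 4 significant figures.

2.934 × 10⁻⁹⁹

atomic unit of energy density: u_au = E_h/a₀³ = m_e⁴e¹⁰/((4πε₀)⁵ℏ⁸) = 2.929 × 10¹³ J/m³
Planck energy density: u_P = c⁷/(ℏG²) = 4.632 × 10¹¹³ J/m³
46.4 × 2.929 × 10¹³ / 4.632 × 10¹¹³ = 2.934 × 10⁻⁹⁹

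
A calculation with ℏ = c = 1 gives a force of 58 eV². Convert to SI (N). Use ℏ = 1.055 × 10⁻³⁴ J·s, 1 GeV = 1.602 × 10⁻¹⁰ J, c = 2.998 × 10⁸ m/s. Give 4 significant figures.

Force is [E]/[L] = [E]²/(ℏc); restore (ℏc)⁻¹.
1 GeV² → 1/(ℏc) × (1 GeV in J)² = 8.114 × 10⁵ N.
Convert the energy scale: 58 eV² = 5.80 × 10⁻¹⁷ GeV².
Result: 5.80 × 10⁻¹⁷ × 8.114 × 10⁵ = 4.706 × 10⁻¹¹ N.

4.706 × 10⁻¹¹ N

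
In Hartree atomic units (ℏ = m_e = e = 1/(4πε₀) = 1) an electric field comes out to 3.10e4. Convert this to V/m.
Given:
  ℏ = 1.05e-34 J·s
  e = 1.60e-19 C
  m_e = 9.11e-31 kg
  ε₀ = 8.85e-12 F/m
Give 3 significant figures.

1.61e16 V/m

One atomic unit of electric field: E_au = E_h/(e a₀) = m_e²e⁵/((4πε₀)³ℏ⁴) = 5.20e11 V/m.
3.10e4 × 5.20e11 V/m = 1.61e16 V/m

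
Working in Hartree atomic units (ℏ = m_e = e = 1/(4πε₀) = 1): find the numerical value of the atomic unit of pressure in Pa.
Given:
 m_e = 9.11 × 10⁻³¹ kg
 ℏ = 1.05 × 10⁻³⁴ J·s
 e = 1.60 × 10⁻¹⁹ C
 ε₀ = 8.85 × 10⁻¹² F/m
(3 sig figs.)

The unique combination of the constants set to 1 with dimensions of pressure is P_au = E_h/a₀³ = m_e⁴e¹⁰/((4πε₀)⁵ℏ⁸).
E_h = 4.38 × 10⁻¹⁸ J
a₀ = 5.26 × 10⁻¹¹ m
E_h/a₀³ = 3.01 × 10¹³ Pa

3.01 × 10¹³ Pa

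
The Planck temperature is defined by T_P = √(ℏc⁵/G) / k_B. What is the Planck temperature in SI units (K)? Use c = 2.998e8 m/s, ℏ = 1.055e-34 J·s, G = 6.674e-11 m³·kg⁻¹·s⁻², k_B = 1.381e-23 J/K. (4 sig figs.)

T_P = √(ℏc⁵/G) / k_B
  = √(3.828e18) × 7.241e22
  = 1.417e32 K

1.417e32 K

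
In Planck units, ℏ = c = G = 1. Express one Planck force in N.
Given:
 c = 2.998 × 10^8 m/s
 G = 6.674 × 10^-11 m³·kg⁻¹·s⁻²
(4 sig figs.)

1.210 × 10^44 N

The unique combination of the constants set to 1 with dimensions of force is F_P = c⁴/G.
  = 8.078 × 10^33 / 6.674 × 10^-11
  = 1.210 × 10^44 N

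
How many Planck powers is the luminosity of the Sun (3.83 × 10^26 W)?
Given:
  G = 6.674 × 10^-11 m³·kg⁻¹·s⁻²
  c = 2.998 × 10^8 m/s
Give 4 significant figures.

Planck power: P_P = c⁵/G = 3.629 × 10^52 W.
3.83 × 10^26 / 3.629 × 10^52 = 1.055 × 10^-26

1.055 × 10^-26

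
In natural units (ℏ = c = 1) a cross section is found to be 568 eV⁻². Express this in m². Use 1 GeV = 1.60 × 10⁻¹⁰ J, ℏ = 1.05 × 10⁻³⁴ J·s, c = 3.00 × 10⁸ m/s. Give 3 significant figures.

2.20 × 10⁻¹¹ m²

Area is [L]² = [E]⁻²·(ℏc)²; restore (ℏc)².
1 GeV⁻² → (ℏc)² × (1 GeV in J)⁻² = 3.88 × 10⁻³² m².
Convert the energy scale: 568 eV⁻² = 5.68 × 10²⁰ GeV⁻².
Result: 5.68 × 10²⁰ × 3.88 × 10⁻³² = 2.20 × 10⁻¹¹ m².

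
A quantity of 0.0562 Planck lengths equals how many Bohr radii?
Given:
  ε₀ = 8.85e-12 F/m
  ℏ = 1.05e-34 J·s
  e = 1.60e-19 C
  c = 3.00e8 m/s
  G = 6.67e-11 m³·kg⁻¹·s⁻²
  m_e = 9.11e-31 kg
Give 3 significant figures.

1.72e-26

Planck length: ℓ_P = √(ℏG/c³) = 1.61e-35 m
Bohr radius: a₀ = 4πε₀ℏ²/(m_e e²) = 5.26e-11 m
0.0562 × 1.61e-35 / 5.26e-11 = 1.72e-26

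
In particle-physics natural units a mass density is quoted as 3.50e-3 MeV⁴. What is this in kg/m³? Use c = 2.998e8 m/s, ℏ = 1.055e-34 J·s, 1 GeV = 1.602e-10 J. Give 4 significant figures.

Mass density is [E]/(c²[L]³) = [E]⁴/(ℏ³c⁵).
1 GeV⁴ → 1/(ℏ³c⁵) × (1 GeV in J)⁴ = 2.316e20 kg/m³.
Convert the energy scale: 3.50e-3 MeV⁴ = 3.50e-15 GeV⁴.
Result: 3.50e-15 × 2.316e20 = 8.106e5 kg/m³.

8.106e5 kg/m³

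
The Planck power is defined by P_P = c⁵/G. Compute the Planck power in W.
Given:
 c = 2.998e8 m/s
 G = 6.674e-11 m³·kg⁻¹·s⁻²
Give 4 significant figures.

3.629e52 W

P_P = c⁵/G
  = 2.422e42 / 6.674e-11
  = 3.629e52 W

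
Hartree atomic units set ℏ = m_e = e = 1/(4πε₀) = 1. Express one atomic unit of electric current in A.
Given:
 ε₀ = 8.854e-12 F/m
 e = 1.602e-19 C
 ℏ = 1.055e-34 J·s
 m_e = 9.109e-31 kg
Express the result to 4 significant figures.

6.612e-3 A

From ℏ = m_e = e = 1/(4πε₀) = 1 the current scale is I_au = e E_h/ℏ = m_e e⁵/((4πε₀)²ℏ³).
E_h = 4.354e-18 J
e·E_h/ℏ = 6.612e-3 A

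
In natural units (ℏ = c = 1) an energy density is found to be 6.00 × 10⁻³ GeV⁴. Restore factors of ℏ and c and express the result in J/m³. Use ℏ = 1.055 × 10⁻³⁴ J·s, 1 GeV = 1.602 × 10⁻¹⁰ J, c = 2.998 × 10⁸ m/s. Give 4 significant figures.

[E]/[L]³ = [E]⁴/(ℏc)³; restore (ℏc)⁻³.
1 GeV⁴ → 1/(ℏc)³ × (1 GeV in J)⁴ = 2.082 × 10³⁷ J/m³.
Result: 6.00 × 10⁻³ × 2.082 × 10³⁷ = 1.249 × 10³⁵ J/m³.

1.249 × 10³⁵ J/m³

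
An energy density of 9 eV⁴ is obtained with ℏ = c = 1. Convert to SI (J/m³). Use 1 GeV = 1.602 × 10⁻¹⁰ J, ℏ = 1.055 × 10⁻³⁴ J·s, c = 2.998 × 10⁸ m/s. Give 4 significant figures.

[E]/[L]³ = [E]⁴/(ℏc)³; restore (ℏc)⁻³.
1 GeV⁴ → 1/(ℏc)³ × (1 GeV in J)⁴ = 2.082 × 10³⁷ J/m³.
Convert the energy scale: 9 eV⁴ = 9.00 × 10⁻³⁶ GeV⁴.
Result: 9.00 × 10⁻³⁶ × 2.082 × 10³⁷ = 187.3 J/m³.

187.3 J/m³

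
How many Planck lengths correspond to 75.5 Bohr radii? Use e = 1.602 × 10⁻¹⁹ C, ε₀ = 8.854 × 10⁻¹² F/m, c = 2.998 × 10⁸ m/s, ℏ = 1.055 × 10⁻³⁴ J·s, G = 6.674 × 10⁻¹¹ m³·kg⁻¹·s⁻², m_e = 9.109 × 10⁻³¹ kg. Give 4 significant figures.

Bohr radius: a₀ = 4πε₀ℏ²/(m_e e²) = 5.297 × 10⁻¹¹ m
Planck length: ℓ_P = √(ℏG/c³) = 1.616 × 10⁻³⁵ m
75.5 × 5.297 × 10⁻¹¹ / 1.616 × 10⁻³⁵ = 2.474 × 10²⁶

2.474 × 10²⁶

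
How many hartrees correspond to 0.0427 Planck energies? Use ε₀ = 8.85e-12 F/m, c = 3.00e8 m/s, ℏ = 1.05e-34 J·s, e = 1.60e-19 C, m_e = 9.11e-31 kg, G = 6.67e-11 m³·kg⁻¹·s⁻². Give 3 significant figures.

Planck energy: E_P = √(ℏc⁵/G) = 1.96e9 J
hartree: E_h = m_e e⁴/(4πε₀ℏ)² = 4.38e-18 J
0.0427 × 1.96e9 / 4.38e-18 = 1.91e25

1.91e25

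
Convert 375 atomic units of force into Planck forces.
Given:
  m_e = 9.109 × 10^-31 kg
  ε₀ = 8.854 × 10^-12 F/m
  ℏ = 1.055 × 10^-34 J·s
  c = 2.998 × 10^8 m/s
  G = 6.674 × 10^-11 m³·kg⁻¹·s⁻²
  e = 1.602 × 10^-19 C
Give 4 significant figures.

2.547 × 10^-49

atomic unit of force: F_au = E_h/a₀ = m_e²e⁶/((4πε₀)³ℏ⁴) = 8.220 × 10^-8 N
Planck force: F_P = c⁴/G = 1.210 × 10^44 N
375 × 8.220 × 10^-8 / 1.210 × 10^44 = 2.547 × 10^-49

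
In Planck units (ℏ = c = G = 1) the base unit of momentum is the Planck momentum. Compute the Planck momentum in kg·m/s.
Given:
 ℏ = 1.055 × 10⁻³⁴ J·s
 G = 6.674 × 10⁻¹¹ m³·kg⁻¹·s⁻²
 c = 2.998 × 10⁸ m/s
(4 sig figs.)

p_P = √(ℏc³/G)
  = √(42.60)
  = 6.527 kg·m/s

6.527 kg·m/s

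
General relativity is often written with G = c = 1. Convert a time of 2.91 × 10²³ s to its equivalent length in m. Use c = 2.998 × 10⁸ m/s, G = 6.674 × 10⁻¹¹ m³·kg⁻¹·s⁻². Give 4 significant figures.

8.724 × 10³¹ m

Time → length via c.
2.91 × 10²³ s × (c) = 8.724 × 10³¹ m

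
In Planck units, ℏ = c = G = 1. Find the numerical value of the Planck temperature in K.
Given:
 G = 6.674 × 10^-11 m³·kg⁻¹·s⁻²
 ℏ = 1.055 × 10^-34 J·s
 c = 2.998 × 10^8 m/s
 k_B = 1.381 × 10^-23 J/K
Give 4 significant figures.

1.417 × 10^32 K

Dimensional analysis gives T_P = √(ℏc⁵/G) / k_B.
  = √(3.828 × 10^18) × 7.241 × 10^22
  = 1.417 × 10^32 K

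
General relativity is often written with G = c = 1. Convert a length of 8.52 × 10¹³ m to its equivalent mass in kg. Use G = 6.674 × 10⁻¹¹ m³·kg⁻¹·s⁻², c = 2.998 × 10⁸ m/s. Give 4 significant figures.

Length → mass via c²/G.
8.52 × 10¹³ m × (c²/G) = 1.147 × 10⁴¹ kg

1.147 × 10⁴¹ kg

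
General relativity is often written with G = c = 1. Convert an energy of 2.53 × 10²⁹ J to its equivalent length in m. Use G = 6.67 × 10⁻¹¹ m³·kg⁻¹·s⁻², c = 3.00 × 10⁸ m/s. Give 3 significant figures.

Energy → length via G/c⁴.
2.53 × 10²⁹ J × (G/c⁴) = 2.08 × 10⁻¹⁵ m

2.08 × 10⁻¹⁵ m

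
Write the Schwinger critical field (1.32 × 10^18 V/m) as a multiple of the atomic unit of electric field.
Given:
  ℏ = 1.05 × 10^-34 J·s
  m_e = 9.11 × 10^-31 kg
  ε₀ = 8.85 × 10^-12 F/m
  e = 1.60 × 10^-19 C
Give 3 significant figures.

atomic unit of electric field: E_au = E_h/(e a₀) = m_e²e⁵/((4πε₀)³ℏ⁴) = 5.20 × 10^11 V/m.
1.32 × 10^18 / 5.20 × 10^11 = 2.54 × 10^6

2.54 × 10^6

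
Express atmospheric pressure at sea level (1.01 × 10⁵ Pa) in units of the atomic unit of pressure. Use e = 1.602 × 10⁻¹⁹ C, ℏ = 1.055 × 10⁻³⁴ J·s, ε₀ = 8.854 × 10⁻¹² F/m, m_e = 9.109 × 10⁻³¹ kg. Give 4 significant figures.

3.448 × 10⁻⁹

atomic unit of pressure: P_au = E_h/a₀³ = m_e⁴e¹⁰/((4πε₀)⁵ℏ⁸) = 2.929 × 10¹³ Pa.
1.01 × 10⁵ / 2.929 × 10¹³ = 3.448 × 10⁻⁹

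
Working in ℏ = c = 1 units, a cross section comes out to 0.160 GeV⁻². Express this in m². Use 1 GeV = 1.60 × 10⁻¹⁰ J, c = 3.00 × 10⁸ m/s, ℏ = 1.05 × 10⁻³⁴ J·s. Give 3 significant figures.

6.20 × 10⁻³³ m²

Area is [L]² = [E]⁻²·(ℏc)²; restore (ℏc)².
1 GeV⁻² → (ℏc)² × (1 GeV in J)⁻² = 3.88 × 10⁻³² m².
Result: 0.160 × 3.88 × 10⁻³² = 6.20 × 10⁻³³ m².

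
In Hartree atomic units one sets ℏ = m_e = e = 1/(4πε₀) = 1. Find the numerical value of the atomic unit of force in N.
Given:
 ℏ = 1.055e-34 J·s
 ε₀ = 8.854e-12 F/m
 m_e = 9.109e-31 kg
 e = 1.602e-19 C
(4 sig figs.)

8.220e-8 N

F_au = E_h/a₀ = m_e²e⁶/((4πε₀)³ℏ⁴)
E_h = 4.354e-18 J
a₀ = 5.297e-11 m
E_h/a₀ = 8.220e-8 N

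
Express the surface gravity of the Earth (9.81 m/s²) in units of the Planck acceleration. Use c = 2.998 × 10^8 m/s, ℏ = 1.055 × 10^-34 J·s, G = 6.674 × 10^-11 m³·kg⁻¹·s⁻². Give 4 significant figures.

1.764 × 10^-51

Planck acceleration: a_P = √(c⁷/(ℏG)) = 5.560 × 10^51 m/s².
9.81 / 5.560 × 10^51 = 1.764 × 10^-51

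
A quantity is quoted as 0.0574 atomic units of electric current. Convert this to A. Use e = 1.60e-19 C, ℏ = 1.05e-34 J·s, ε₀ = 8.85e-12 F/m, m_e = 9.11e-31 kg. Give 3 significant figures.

3.83e-4 A

One atomic unit of electric current: I_au = e E_h/ℏ = m_e e⁵/((4πε₀)²ℏ³) = 6.67e-3 A.
0.0574 × 6.67e-3 A = 3.83e-4 A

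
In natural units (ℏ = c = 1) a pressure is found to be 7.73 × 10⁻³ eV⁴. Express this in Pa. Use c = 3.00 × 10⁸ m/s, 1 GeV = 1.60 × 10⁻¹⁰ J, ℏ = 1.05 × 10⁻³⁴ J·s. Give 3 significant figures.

Pressure is [E]/[L]³ = [E]⁴/(ℏc)³.
1 GeV⁴ → 1/(ℏc)³ × (1 GeV in J)⁴ = 2.10 × 10³⁷ Pa.
Convert the energy scale: 7.73 × 10⁻³ eV⁴ = 7.73 × 10⁻³⁹ GeV⁴.
Result: 7.73 × 10⁻³⁹ × 2.10 × 10³⁷ = 0.162 Pa.

0.162 Pa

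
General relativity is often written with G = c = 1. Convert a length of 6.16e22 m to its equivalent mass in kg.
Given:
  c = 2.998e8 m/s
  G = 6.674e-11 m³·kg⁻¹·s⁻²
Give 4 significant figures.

Length → mass via c²/G.
6.16e22 m × (c²/G) = 8.296e49 kg

8.296e49 kg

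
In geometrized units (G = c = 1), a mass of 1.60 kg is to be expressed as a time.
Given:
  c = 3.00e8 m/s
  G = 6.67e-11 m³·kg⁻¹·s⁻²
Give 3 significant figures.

3.95e-36 s

Mass → time via G/c³.
1.60 kg × (G/c³) = 3.95e-36 s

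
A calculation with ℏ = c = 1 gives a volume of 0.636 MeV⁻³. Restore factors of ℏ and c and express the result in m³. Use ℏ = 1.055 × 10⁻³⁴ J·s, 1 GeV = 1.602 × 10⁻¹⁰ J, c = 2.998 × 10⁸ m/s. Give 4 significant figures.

4.895 × 10⁻³⁹ m³

Volume is [L]³ = [E]⁻³·(ℏc)³.
1 GeV⁻³ → (ℏc)³ × (1 GeV in J)⁻³ = 7.696 × 10⁻⁴⁸ m³.
Convert the energy scale: 0.636 MeV⁻³ = 6.36 × 10⁸ GeV⁻³.
Result: 6.36 × 10⁸ × 7.696 × 10⁻⁴⁸ = 4.895 × 10⁻³⁹ m³.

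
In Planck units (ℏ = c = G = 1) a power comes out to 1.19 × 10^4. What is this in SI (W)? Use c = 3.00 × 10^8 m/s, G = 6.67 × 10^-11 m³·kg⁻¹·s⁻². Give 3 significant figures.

4.34 × 10^56 W

One Planck power: P_P = c⁵/G = 3.64 × 10^52 W.
1.19 × 10^4 × 3.64 × 10^52 W = 4.34 × 10^56 W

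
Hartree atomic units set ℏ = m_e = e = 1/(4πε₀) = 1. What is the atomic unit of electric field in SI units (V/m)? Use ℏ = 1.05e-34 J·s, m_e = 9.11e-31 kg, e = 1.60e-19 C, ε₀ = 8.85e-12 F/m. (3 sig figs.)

5.20e11 V/m

From ℏ = m_e = e = 1/(4πε₀) = 1 the electric field scale is E_au = E_h/(e a₀) = m_e²e⁵/((4πε₀)³ℏ⁴).
E_h = 4.38e-18 J
a₀ = 5.26e-11 m
E_h/(e·a₀) = 5.20e11 V/m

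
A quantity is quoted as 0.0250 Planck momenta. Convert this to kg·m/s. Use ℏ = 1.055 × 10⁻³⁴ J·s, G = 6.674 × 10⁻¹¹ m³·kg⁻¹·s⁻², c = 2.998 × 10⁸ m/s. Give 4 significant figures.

0.1632 kg·m/s

One Planck momentum: p_P = √(ℏc³/G) = 6.527 kg·m/s.
0.0250 × 6.527 kg·m/s = 0.1632 kg·m/s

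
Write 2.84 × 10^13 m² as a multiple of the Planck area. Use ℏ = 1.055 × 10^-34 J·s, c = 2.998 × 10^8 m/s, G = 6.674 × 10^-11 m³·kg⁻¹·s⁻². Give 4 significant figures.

1.087 × 10^83

Planck area: A_P = ℏG/c³ = 2.613 × 10^-70 m².
2.84 × 10^13 / 2.613 × 10^-70 = 1.087 × 10^83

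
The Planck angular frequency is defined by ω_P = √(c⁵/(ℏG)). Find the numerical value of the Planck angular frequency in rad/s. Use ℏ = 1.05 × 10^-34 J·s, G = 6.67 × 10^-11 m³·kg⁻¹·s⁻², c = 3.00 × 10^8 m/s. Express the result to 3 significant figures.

1.86 × 10^43 rad/s

ω_P = √(c⁵/(ℏG))
  = √(3.47 × 10^86)
  = 1.86 × 10^43 rad/s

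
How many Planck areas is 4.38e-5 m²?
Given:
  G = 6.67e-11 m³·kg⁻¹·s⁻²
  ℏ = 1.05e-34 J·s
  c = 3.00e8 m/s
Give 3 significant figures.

1.69e65

Planck area: A_P = ℏG/c³ = 2.59e-70 m².
4.38e-5 / 2.59e-70 = 1.69e65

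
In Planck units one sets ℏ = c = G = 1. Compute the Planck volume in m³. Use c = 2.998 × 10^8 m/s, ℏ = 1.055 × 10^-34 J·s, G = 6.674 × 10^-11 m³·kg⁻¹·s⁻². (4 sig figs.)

V_P = (ℏG/c³)^(3/2)
  = √(1.784 × 10^-209)
  = 4.224 × 10^-105 m³

4.224 × 10^-105 m³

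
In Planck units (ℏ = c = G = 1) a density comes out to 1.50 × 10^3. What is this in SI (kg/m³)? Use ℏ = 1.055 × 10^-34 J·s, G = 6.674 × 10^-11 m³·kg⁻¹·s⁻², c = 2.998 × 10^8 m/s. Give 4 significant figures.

One Planck density: ρ_P = c⁵/(ℏG²) = 5.154 × 10^96 kg/m³.
1.50 × 10^3 × 5.154 × 10^96 kg/m³ = 7.731 × 10^99 kg/m³

7.731 × 10^99 kg/m³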